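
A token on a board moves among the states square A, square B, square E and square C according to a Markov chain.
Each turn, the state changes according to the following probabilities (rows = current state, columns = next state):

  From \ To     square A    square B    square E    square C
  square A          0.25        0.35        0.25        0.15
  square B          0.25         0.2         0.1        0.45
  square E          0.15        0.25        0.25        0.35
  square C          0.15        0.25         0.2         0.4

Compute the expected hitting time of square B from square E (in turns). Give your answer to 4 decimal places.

Let t(s) be the expected number of turns to first reach square B from state s, with t(square B) = 0. Conditioning on the first turn:
t(square A) = 1 + 0.25·t(square A) + 0.25·t(square E) + 0.15·t(square C)
t(square E) = 1 + 0.15·t(square A) + 0.25·t(square E) + 0.35·t(square C)
t(square C) = 1 + 0.15·t(square A) + 0.2·t(square E) + 0.4·t(square C)
Solving: t(square A) = 3.3333, t(square E) = 3.7500, t(square C) = 3.7500.
Expected turns from square E to square B: 3.7500.

3.7500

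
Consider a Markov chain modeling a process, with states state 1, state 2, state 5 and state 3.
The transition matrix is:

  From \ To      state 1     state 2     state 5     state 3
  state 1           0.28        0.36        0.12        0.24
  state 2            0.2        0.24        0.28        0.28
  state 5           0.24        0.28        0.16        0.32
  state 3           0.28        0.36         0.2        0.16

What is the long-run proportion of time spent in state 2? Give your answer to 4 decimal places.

Let the stationary distribution be π with π = πP and π_1 + π_2 + π_3 + π_4 = 1.
π_1 = 0.28·π_1 + 0.2·π_2 + 0.24·π_3 + 0.28·π_4
π_2 = 0.36·π_1 + 0.24·π_2 + 0.28·π_3 + 0.36·π_4
π_3 = 0.12·π_1 + 0.28·π_2 + 0.16·π_3 + 0.2·π_4
Solving with the normalization constraint gives π = (0.2475, 0.3074, 0.1969, 0.2482).
So the stationary probability of state 2 is 0.3074.

0.3074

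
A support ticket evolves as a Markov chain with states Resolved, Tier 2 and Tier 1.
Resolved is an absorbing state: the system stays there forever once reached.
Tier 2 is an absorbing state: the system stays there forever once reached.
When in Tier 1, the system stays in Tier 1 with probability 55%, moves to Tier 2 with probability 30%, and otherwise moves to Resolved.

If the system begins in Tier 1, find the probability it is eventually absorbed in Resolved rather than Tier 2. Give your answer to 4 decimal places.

Let h(s) be the probability of absorption at Resolved starting from transient state s. Then h(Resolved) = 1 and h(Tier 2) = 0. By first-step analysis:
h(Tier 1) = 0.15·1 + 0.3·0 + 0.55·h(Tier 1)
Solving: h(Tier 1) = 0.3333.
Starting from Tier 1, the probability is 0.3333.

0.3333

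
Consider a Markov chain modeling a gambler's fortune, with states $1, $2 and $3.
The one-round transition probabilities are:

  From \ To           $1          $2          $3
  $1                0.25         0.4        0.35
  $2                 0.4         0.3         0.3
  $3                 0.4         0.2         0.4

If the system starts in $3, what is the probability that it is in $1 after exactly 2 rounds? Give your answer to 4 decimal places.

0.3400

Sum over the intermediate state after 1 round:
P = P($3→$1)·P($1→$1) + P($3→$2)·P($2→$1) + P($3→$3)·P($3→$1)
  = 0.4×0.25 + 0.2×0.4 + 0.4×0.4
  = 0.1000 + 0.0800 + 0.1600 = 0.3400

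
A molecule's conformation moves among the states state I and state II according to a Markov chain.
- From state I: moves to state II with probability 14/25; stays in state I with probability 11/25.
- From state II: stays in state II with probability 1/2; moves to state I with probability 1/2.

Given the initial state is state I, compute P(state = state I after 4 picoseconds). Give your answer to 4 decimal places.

Propagate the distribution vector 4 picoseconds from state I.
After 0 picoseconds: (1.0000, 0.0000)
After 1 picosecond: (0.4400, 0.5600)
After 2 picoseconds: (0.4736, 0.5264)
After 3 picoseconds: (0.4716, 0.5284)
After 4 picoseconds: (0.4717, 0.5283)
P(in state I after 4 picoseconds) = 0.4717

0.4717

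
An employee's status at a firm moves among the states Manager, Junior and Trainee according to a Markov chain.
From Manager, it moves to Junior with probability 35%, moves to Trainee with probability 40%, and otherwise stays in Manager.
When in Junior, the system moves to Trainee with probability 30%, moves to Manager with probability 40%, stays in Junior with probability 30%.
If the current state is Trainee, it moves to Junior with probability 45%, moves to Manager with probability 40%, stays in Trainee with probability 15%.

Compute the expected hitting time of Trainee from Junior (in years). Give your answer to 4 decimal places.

2.9870

Let t(s) be the expected number of years to first reach Trainee from state s, with t(Trainee) = 0. Conditioning on the first year:
t(Manager) = 1 + 0.25·t(Manager) + 0.35·t(Junior)
t(Junior) = 1 + 0.4·t(Manager) + 0.3·t(Junior)
Solving: t(Manager) = 2.7273, t(Junior) = 2.9870.
Expected years from Junior to Trainee: 2.9870.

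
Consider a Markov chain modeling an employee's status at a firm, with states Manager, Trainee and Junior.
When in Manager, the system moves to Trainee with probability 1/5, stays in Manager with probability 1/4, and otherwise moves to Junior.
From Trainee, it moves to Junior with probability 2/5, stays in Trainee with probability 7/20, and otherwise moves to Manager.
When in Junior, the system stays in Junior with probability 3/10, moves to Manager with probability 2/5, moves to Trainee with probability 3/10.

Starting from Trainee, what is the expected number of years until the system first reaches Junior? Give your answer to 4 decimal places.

Let t(s) be the expected number of years to first reach Junior from state s, with t(Junior) = 0. Conditioning on the first year:
t(Manager) = 1 + 0.25·t(Manager) + 0.2·t(Trainee)
t(Trainee) = 1 + 0.25·t(Manager) + 0.35·t(Trainee)
Solving: t(Manager) = 1.9429, t(Trainee) = 2.2857.
Expected years from Trainee to Junior: 2.2857.

2.2857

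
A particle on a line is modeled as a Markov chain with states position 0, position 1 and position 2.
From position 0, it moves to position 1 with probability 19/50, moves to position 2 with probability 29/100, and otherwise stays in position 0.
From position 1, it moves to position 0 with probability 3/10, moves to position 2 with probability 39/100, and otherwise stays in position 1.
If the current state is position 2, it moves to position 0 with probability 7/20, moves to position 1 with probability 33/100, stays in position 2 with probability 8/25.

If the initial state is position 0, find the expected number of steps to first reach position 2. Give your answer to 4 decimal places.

Let t(s) be the expected number of steps to first reach position 2 from state s, with t(position 2) = 0. Conditioning on the first step:
t(position 0) = 1 + 0.33·t(position 0) + 0.38·t(position 1)
t(position 1) = 1 + 0.3·t(position 0) + 0.31·t(position 1)
Solving: t(position 0) = 3.0721, t(position 1) = 2.7850.
Expected steps from position 0 to position 2: 3.0721.

3.0721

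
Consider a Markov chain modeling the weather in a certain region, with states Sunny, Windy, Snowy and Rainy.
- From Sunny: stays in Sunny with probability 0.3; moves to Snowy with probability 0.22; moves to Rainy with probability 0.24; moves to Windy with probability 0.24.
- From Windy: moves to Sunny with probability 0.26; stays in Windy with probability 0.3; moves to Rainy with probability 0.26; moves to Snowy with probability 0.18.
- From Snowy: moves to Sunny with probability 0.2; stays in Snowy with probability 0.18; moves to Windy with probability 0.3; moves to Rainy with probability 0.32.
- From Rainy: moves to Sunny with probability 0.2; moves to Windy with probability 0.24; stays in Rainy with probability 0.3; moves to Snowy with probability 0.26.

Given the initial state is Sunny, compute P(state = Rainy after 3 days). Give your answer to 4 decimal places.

Propagate the distribution vector 3 days from Sunny.
After 0 days: (1.0000, 0.0000, 0.0000, 0.0000)
After 1 day: (0.3000, 0.2400, 0.2200, 0.2400)
After 2 days: (0.2444, 0.2676, 0.2112, 0.2768)
After 3 days: (0.2405, 0.2687, 0.2119, 0.2789)
P(in Rainy after 3 days) = 0.2789

0.2789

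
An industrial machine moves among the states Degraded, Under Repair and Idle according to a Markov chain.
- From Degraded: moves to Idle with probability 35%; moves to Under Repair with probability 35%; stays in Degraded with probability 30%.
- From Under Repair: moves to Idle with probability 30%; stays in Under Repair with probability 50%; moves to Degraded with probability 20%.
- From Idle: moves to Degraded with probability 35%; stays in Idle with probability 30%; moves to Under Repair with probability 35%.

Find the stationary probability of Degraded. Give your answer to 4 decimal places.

0.2745

Let the stationary distribution be π with π = πP and π_1 + π_2 + π_3 = 1.
π_1 = 0.3·π_1 + 0.2·π_2 + 0.35·π_3
π_2 = 0.35·π_1 + 0.5·π_2 + 0.35·π_3
Solving with the normalization constraint gives π = (0.2745, 0.4118, 0.3137).
So the stationary probability of Degraded is 0.2745.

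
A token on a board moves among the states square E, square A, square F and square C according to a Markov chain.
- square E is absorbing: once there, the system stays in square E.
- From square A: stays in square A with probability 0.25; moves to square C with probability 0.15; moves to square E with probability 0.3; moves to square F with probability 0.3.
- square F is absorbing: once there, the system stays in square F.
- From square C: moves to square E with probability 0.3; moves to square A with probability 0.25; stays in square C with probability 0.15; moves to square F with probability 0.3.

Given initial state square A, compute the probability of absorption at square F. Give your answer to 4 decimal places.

Let h(s) be the probability of absorption at square F starting from transient state s. Then h(square F) = 1 and h(square E) = 0. By first-step analysis:
h(square A) = 0.3·0 + 0.25·h(square A) + 0.3·1 + 0.15·h(square C)
h(square C) = 0.3·0 + 0.25·h(square A) + 0.3·1 + 0.15·h(square C)
Solving: h(square A) = 0.5000, h(square C) = 0.5000.
Starting from square A, the probability is 0.5000.

0.5000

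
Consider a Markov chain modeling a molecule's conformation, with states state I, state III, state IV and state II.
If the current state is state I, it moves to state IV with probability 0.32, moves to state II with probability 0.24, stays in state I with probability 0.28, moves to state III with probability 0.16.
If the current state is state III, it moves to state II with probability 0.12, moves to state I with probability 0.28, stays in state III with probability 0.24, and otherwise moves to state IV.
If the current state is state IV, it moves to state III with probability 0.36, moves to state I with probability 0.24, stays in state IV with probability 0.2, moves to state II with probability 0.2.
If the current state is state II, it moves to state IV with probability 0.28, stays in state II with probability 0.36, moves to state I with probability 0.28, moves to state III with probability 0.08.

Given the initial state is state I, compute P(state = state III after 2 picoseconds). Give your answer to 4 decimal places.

0.2176

Propagate the distribution vector 2 picoseconds from state I.
After 0 picoseconds: (1.0000, 0.0000, 0.0000, 0.0000)
After 1 picosecond: (0.2800, 0.1600, 0.3200, 0.2400)
After 2 picoseconds: (0.2672, 0.2176, 0.2784, 0.2368)
P(in state III after 2 picoseconds) = 0.2176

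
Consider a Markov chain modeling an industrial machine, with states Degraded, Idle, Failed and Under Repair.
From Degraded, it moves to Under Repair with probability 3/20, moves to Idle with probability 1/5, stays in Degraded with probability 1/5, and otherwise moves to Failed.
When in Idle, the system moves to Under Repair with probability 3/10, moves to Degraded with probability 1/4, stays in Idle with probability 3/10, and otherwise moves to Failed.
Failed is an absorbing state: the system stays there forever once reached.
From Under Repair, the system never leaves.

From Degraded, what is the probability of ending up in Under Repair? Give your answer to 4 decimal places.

0.3235

Let h(s) be the probability of absorption at Under Repair starting from transient state s. Then h(Under Repair) = 1 and h(Failed) = 0. By first-step analysis:
h(Degraded) = 0.2·h(Degraded) + 0.2·h(Idle) + 0.45·0 + 0.15·1
h(Idle) = 0.25·h(Degraded) + 0.3·h(Idle) + 0.15·0 + 0.3·1
Solving: h(Degraded) = 0.3235, h(Idle) = 0.5441.
Starting from Degraded, the probability is 0.3235.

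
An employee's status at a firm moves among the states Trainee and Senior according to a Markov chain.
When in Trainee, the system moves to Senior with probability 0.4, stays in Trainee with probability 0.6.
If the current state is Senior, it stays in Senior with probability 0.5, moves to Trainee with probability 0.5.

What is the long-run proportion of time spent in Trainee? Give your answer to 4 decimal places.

Let the stationary distribution be π with π = πP and π_1 + π_2 = 1.
π_1 = 0.6·π_1 + 0.5·π_2
Solving with the normalization constraint gives π = (0.5556, 0.4444).
So the stationary probability of Trainee is 0.5556.

0.5556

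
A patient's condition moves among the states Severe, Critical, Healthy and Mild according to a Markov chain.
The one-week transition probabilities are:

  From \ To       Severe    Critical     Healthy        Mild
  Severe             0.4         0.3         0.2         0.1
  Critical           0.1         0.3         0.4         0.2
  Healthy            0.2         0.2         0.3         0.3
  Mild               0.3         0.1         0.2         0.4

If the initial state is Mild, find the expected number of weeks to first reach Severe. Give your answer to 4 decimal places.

Let t(s) be the expected number of weeks to first reach Severe from state s, with t(Severe) = 0. Conditioning on the first week:
t(Critical) = 1 + 0.3·t(Critical) + 0.4·t(Healthy) + 0.2·t(Mild)
t(Healthy) = 1 + 0.2·t(Critical) + 0.3·t(Healthy) + 0.3·t(Mild)
t(Mild) = 1 + 0.1·t(Critical) + 0.2·t(Healthy) + 0.4·t(Mild)
Solving: t(Critical) = 5.2941, t(Healthy) = 4.7059, t(Mild) = 4.1176.
Expected weeks from Mild to Severe: 4.1176.

4.1176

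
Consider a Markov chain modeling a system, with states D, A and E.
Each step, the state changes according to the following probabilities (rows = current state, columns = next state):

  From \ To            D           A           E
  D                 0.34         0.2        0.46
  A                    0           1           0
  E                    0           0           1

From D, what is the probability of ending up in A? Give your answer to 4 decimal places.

Let h(s) be the probability of absorption at A starting from transient state s. Then h(A) = 1 and h(E) = 0. By first-step analysis:
h(D) = 0.34·h(D) + 0.2·1 + 0.46·0
Solving: h(D) = 0.3030.
Starting from D, the probability is 0.3030.

0.3030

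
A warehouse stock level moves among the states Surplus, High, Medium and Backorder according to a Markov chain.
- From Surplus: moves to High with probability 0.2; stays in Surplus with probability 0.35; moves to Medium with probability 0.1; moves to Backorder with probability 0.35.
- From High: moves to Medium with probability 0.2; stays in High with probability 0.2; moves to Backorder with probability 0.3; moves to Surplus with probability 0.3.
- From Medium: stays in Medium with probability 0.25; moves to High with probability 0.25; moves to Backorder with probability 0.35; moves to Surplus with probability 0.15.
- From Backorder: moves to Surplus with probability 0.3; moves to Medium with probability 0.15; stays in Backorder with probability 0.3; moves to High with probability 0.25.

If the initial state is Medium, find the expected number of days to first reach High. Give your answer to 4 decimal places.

Let t(s) be the expected number of days to first reach High from state s, with t(High) = 0. Conditioning on the first day:
t(Surplus) = 1 + 0.35·t(Surplus) + 0.1·t(Medium) + 0.35·t(Backorder)
t(Medium) = 1 + 0.15·t(Surplus) + 0.25·t(Medium) + 0.35·t(Backorder)
t(Backorder) = 1 + 0.3·t(Surplus) + 0.15·t(Medium) + 0.3·t(Backorder)
Solving: t(Surplus) = 4.4737, t(Medium) = 4.2105, t(Backorder) = 4.2481.
Expected days from Medium to High: 4.2105.

4.2105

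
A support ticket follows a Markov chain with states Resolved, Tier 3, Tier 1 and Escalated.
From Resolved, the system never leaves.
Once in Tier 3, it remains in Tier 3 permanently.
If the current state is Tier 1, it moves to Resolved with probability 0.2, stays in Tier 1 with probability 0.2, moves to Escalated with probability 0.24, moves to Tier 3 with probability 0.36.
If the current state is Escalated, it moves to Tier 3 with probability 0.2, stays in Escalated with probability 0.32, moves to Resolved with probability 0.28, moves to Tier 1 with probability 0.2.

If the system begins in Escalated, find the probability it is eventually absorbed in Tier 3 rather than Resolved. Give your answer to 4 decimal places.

0.4677

Let h(s) be the probability of absorption at Tier 3 starting from transient state s. Then h(Tier 3) = 1 and h(Resolved) = 0. By first-step analysis:
h(Tier 1) = 0.2·0 + 0.36·1 + 0.2·h(Tier 1) + 0.24·h(Escalated)
h(Escalated) = 0.28·0 + 0.2·1 + 0.2·h(Tier 1) + 0.32·h(Escalated)
Solving: h(Tier 1) = 0.5903, h(Escalated) = 0.4677.
Starting from Escalated, the probability is 0.4677.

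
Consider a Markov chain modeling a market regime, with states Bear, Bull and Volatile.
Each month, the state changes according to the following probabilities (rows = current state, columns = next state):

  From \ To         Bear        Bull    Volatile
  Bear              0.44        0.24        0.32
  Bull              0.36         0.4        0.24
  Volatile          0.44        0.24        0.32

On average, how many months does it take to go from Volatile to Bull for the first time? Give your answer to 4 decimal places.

4.1667

Let t(s) be the expected number of months to first reach Bull from state s, with t(Bull) = 0. Conditioning on the first month:
t(Bear) = 1 + 0.44·t(Bear) + 0.32·t(Volatile)
t(Volatile) = 1 + 0.44·t(Bear) + 0.32·t(Volatile)
Solving: t(Bear) = 4.1667, t(Volatile) = 4.1667.
Expected months from Volatile to Bull: 4.1667.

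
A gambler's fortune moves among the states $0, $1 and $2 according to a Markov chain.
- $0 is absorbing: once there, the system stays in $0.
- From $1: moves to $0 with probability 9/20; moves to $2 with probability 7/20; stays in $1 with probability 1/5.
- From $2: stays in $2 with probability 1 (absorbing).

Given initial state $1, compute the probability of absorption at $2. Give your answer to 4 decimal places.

Let h(s) be the probability of absorption at $2 starting from transient state s. Then h($2) = 1 and h($0) = 0. By first-step analysis:
h($1) = 0.45·0 + 0.2·h($1) + 0.35·1
Solving: h($1) = 0.4375.
Starting from $1, the probability is 0.4375.

0.4375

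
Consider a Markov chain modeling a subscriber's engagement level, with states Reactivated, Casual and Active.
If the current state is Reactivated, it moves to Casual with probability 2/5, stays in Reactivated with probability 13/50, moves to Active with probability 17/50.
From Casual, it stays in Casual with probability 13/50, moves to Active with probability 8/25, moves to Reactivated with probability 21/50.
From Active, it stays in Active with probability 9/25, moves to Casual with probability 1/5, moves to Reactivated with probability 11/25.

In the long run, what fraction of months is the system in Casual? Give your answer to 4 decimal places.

0.2911

Let the stationary distribution be π with π = πP and π_1 + π_2 + π_3 = 1.
π_1 = 0.26·π_1 + 0.42·π_2 + 0.44·π_3
π_2 = 0.4·π_1 + 0.26·π_2 + 0.2·π_3
Solving with the normalization constraint gives π = (0.3679, 0.2911, 0.3410).
So the stationary probability of Casual is 0.2911.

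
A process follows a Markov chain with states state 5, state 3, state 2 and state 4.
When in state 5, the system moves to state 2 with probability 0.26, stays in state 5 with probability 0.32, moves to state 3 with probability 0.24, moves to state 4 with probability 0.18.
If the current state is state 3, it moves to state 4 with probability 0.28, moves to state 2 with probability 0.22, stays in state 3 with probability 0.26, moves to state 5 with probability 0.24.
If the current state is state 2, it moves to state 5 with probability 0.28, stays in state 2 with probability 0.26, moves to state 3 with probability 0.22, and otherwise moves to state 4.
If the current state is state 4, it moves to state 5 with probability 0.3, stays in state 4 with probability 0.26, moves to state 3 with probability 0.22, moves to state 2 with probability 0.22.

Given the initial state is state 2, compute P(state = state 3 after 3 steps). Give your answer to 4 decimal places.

0.2351

Propagate the distribution vector 3 steps from state 2.
After 0 steps: (0.0000, 0.0000, 1.0000, 0.0000)
After 1 step: (0.2800, 0.2200, 0.2600, 0.2400)
After 2 steps: (0.2872, 0.2344, 0.2416, 0.2368)
After 3 steps: (0.2868, 0.2351, 0.2412, 0.2369)
P(in state 3 after 3 steps) = 0.2351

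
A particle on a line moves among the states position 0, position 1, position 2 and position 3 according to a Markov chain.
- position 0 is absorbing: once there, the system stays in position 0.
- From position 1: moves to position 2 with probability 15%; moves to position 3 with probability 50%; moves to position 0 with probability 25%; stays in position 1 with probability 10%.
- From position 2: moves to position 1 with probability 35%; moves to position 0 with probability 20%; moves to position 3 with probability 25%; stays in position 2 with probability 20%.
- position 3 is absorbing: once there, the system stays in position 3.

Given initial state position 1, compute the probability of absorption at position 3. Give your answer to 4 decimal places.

0.6554

Let h(s) be the probability of absorption at position 3 starting from transient state s. Then h(position 3) = 1 and h(position 0) = 0. By first-step analysis:
h(position 1) = 0.25·0 + 0.1·h(position 1) + 0.15·h(position 2) + 0.5·1
h(position 2) = 0.2·0 + 0.35·h(position 1) + 0.2·h(position 2) + 0.25·1
Solving: h(position 1) = 0.6554, h(position 2) = 0.5993.
Starting from position 1, the probability is 0.6554.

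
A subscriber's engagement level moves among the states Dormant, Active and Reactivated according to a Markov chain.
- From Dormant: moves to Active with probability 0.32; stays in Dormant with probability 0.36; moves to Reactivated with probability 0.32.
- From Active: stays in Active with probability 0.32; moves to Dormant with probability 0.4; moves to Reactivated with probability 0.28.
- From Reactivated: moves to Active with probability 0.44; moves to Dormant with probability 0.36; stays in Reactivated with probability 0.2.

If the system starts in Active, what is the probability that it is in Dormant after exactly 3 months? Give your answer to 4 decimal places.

Propagate the distribution vector 3 months from Active.
After 0 months: (0.0000, 1.0000, 0.0000)
After 1 month: (0.4000, 0.3200, 0.2800)
After 2 months: (0.3728, 0.3536, 0.2736)
After 3 months: (0.3741, 0.3528, 0.2730)
P(in Dormant after 3 months) = 0.3741

0.3741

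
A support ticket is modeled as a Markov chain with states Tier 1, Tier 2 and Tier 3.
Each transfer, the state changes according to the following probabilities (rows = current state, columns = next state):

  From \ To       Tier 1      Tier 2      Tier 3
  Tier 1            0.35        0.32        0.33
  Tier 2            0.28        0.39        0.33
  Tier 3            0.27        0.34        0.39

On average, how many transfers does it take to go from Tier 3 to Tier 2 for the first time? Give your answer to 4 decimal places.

2.9928

Let t(s) be the expected number of transfers to first reach Tier 2 from state s, with t(Tier 2) = 0. Conditioning on the first transfer:
t(Tier 1) = 1 + 0.35·t(Tier 1) + 0.33·t(Tier 3)
t(Tier 3) = 1 + 0.27·t(Tier 1) + 0.39·t(Tier 3)
Solving: t(Tier 1) = 3.0579, t(Tier 3) = 2.9928.
Expected transfers from Tier 3 to Tier 2: 2.9928.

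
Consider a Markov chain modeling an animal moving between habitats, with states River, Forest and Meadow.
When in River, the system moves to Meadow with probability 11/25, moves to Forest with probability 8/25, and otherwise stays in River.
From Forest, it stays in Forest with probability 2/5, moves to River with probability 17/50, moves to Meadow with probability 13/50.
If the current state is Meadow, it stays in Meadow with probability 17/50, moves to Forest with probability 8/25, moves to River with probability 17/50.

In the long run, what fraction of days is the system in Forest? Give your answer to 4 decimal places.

Let the stationary distribution be π with π = πP and π_1 + π_2 + π_3 = 1.
π_1 = 0.24·π_1 + 0.34·π_2 + 0.34·π_3
π_2 = 0.32·π_1 + 0.4·π_2 + 0.32·π_3
Solving with the normalization constraint gives π = (0.3091, 0.3478, 0.3431).
So the stationary probability of Forest is 0.3478.

0.3478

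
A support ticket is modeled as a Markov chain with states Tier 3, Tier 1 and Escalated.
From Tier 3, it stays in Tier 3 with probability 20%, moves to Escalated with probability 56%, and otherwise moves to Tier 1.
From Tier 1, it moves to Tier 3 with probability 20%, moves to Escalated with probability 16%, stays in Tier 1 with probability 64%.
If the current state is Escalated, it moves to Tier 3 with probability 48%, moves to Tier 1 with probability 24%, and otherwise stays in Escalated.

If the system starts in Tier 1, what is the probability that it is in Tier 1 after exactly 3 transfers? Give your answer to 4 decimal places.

0.4384

Propagate the distribution vector 3 transfers from Tier 1.
After 0 transfers: (0.0000, 1.0000, 0.0000)
After 1 transfer: (0.2000, 0.6400, 0.1600)
After 2 transfers: (0.2448, 0.4960, 0.2592)
After 3 transfers: (0.2726, 0.4384, 0.2890)
P(in Tier 1 after 3 transfers) = 0.4384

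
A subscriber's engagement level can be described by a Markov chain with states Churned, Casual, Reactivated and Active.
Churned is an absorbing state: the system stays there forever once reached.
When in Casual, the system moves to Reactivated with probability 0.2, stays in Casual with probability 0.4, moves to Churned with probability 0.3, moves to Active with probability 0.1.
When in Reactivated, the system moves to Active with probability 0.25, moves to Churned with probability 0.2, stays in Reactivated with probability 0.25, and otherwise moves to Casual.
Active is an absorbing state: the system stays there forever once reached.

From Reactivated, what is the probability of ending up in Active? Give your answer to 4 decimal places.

0.4615

Let h(s) be the probability of absorption at Active starting from transient state s. Then h(Active) = 1 and h(Churned) = 0. By first-step analysis:
h(Casual) = 0.3·0 + 0.4·h(Casual) + 0.2·h(Reactivated) + 0.1·1
h(Reactivated) = 0.2·0 + 0.3·h(Casual) + 0.25·h(Reactivated) + 0.25·1
Solving: h(Casual) = 0.3205, h(Reactivated) = 0.4615.
Starting from Reactivated, the probability is 0.4615.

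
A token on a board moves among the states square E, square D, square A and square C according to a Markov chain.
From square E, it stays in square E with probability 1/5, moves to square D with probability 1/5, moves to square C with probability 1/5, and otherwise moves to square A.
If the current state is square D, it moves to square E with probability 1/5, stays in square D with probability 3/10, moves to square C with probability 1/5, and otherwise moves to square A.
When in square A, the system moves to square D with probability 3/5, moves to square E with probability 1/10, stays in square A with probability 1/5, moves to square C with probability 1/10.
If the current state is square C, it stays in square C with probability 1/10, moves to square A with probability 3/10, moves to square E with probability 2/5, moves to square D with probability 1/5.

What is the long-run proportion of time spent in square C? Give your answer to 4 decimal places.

Let the stationary distribution be π with π = πP and π_1 + π_2 + π_3 + π_4 = 1.
π_1 = 0.2·π_1 + 0.2·π_2 + 0.1·π_3 + 0.4·π_4
π_2 = 0.2·π_1 + 0.3·π_2 + 0.6·π_3 + 0.2·π_4
π_3 = 0.4·π_1 + 0.3·π_2 + 0.2·π_3 + 0.3·π_4
Solving with the normalization constraint gives π = (0.2020, 0.3516, 0.2911, 0.1554).
So the stationary probability of square C is 0.1554.

0.1554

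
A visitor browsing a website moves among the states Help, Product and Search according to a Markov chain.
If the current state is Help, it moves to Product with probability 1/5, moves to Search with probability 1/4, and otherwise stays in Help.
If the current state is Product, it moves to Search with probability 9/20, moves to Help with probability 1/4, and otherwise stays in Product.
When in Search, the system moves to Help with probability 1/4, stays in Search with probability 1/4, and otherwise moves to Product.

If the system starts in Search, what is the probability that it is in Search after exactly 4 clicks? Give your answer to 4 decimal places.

0.3175

Propagate the distribution vector 4 clicks from Search.
After 0 clicks: (0.0000, 0.0000, 1.0000)
After 1 click: (0.2500, 0.5000, 0.2500)
After 2 clicks: (0.3250, 0.3250, 0.3500)
After 3 clicks: (0.3475, 0.3375, 0.3150)
After 4 clicks: (0.3543, 0.3283, 0.3175)
P(in Search after 4 clicks) = 0.3175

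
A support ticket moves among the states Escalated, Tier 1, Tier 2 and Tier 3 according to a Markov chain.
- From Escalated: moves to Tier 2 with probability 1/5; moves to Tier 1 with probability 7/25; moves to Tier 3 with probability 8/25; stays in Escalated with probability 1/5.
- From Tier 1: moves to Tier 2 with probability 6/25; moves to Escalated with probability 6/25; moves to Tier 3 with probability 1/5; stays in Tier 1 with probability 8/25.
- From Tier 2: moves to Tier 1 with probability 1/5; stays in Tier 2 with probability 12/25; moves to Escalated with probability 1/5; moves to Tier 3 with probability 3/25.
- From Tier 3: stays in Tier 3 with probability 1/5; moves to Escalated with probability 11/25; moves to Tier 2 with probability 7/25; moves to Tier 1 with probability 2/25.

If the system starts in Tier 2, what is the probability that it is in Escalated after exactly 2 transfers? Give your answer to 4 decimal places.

Propagate the distribution vector 2 transfers from Tier 2.
After 0 transfers: (0.0000, 0.0000, 1.0000, 0.0000)
After 1 transfer: (0.2000, 0.2000, 0.4800, 0.1200)
After 2 transfers: (0.2368, 0.2256, 0.3520, 0.1856)
P(in Escalated after 2 transfers) = 0.2368

0.2368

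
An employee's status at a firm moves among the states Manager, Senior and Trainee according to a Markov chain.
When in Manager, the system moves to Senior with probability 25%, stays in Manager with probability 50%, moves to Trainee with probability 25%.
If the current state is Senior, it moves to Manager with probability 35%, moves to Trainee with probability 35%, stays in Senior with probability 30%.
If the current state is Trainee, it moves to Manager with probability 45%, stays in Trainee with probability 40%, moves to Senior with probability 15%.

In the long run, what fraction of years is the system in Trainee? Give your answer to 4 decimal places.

0.3211

Let the stationary distribution be π with π = πP and π_1 + π_2 + π_3 = 1.
π_1 = 0.5·π_1 + 0.35·π_2 + 0.45·π_3
π_2 = 0.25·π_1 + 0.3·π_2 + 0.15·π_3
Solving with the normalization constraint gives π = (0.4495, 0.2294, 0.3211).
So the stationary probability of Trainee is 0.3211.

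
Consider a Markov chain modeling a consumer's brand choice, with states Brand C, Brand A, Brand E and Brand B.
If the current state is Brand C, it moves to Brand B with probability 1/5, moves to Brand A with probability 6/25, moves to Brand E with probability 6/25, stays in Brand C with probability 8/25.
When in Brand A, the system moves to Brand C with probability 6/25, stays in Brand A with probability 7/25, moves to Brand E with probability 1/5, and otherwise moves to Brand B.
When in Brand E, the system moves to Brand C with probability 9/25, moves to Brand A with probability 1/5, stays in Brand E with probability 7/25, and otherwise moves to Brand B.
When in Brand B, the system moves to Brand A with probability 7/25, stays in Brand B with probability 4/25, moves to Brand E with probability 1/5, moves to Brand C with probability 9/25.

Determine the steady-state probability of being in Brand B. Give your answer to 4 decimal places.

Let the stationary distribution be π with π = πP and π_1 + π_2 + π_3 + π_4 = 1.
π_1 = 0.32·π_1 + 0.24·π_2 + 0.36·π_3 + 0.36·π_4
π_2 = 0.24·π_1 + 0.28·π_2 + 0.2·π_3 + 0.28·π_4
π_3 = 0.24·π_1 + 0.2·π_2 + 0.28·π_3 + 0.2·π_4
Solving with the normalization constraint gives π = (0.3174, 0.2488, 0.2312, 0.2026).
So the stationary probability of Brand B is 0.2026.

0.2026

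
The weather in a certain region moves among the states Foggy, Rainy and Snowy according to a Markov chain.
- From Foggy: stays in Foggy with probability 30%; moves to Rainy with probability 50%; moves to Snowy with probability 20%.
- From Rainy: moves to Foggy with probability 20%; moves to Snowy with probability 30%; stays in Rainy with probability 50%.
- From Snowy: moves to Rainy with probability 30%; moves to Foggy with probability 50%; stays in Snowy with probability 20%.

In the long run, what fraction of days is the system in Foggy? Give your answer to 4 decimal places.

0.3039

Let the stationary distribution be π with π = πP and π_1 + π_2 + π_3 = 1.
π_1 = 0.3·π_1 + 0.2·π_2 + 0.5·π_3
π_2 = 0.5·π_1 + 0.5·π_2 + 0.3·π_3
Solving with the normalization constraint gives π = (0.3039, 0.4510, 0.2451).
So the stationary probability of Foggy is 0.3039.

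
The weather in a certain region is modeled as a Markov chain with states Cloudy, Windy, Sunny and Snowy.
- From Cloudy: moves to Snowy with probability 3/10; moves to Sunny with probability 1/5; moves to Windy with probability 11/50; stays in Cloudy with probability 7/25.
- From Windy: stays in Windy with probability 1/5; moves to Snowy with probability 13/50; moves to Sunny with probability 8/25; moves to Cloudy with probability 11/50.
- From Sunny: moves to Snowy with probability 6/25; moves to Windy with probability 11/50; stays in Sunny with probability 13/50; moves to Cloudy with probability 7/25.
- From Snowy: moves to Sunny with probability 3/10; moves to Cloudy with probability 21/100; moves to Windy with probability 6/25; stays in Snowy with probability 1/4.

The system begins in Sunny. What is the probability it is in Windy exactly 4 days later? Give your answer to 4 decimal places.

Propagate the distribution vector 4 days from Sunny.
After 0 days: (0.0000, 0.0000, 1.0000, 0.0000)
After 1 day: (0.2800, 0.2200, 0.2600, 0.2400)
After 2 days: (0.2500, 0.2204, 0.2660, 0.2636)
After 3 days: (0.2483, 0.2209, 0.2688, 0.2620)
After 4 days: (0.2484, 0.2208, 0.2688, 0.2619)
P(in Windy after 4 days) = 0.2208

0.2208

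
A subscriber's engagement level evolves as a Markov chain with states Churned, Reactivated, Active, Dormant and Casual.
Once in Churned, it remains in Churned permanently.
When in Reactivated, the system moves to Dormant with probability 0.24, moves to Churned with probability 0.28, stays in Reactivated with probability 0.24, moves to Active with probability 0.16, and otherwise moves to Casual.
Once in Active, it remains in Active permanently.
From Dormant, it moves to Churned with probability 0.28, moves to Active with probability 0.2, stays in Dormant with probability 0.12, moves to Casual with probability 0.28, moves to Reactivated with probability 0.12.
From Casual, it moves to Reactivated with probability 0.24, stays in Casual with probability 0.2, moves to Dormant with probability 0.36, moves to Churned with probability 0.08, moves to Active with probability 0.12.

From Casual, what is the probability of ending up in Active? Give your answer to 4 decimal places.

Let h(s) be the probability of absorption at Active starting from transient state s. Then h(Active) = 1 and h(Churned) = 0. By first-step analysis:
h(Reactivated) = 0.28·0 + 0.24·h(Reactivated) + 0.16·1 + 0.24·h(Dormant) + 0.08·h(Casual)
h(Dormant) = 0.28·0 + 0.12·h(Reactivated) + 0.2·1 + 0.12·h(Dormant) + 0.28·h(Casual)
h(Casual) = 0.08·0 + 0.24·h(Reactivated) + 0.12·1 + 0.36·h(Dormant) + 0.2·h(Casual)
Solving: h(Reactivated) = 0.3940, h(Dormant) = 0.4276, h(Casual) = 0.4606.
Starting from Casual, the probability is 0.4606.

0.4606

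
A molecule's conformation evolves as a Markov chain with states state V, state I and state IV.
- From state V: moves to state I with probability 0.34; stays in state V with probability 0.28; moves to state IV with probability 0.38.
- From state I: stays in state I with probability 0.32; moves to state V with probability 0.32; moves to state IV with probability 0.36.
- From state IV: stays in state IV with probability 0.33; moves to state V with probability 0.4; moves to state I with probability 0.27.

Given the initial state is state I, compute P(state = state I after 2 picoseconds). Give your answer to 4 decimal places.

0.3084

Sum over the intermediate state after 1 picosecond:
P = P(state I→state V)·P(state V→state I) + P(state I→state I)·P(state I→state I) + P(state I→state IV)·P(state IV→state I)
  = 0.32×0.34 + 0.32×0.32 + 0.36×0.27
  = 0.1088 + 0.1024 + 0.0972 = 0.3084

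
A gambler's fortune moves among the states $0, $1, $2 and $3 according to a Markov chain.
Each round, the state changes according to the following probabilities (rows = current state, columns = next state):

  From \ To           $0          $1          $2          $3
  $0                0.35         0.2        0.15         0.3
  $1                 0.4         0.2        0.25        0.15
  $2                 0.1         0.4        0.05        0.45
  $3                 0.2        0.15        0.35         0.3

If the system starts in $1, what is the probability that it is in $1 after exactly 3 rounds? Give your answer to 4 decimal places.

Propagate the distribution vector 3 rounds from $1.
After 0 rounds: (0.0000, 1.0000, 0.0000, 0.0000)
After 1 round: (0.4000, 0.2000, 0.2500, 0.1500)
After 2 rounds: (0.2750, 0.2425, 0.1750, 0.3075)
After 3 rounds: (0.2723, 0.2196, 0.2183, 0.2899)
P(in $1 after 3 rounds) = 0.2196

0.2196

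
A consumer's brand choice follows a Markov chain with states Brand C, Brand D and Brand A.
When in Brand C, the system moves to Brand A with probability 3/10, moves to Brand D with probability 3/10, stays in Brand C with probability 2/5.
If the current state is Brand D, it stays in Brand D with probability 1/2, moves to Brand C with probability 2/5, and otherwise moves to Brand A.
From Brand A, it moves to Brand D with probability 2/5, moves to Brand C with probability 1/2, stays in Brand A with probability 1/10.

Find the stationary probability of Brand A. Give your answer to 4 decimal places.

Let the stationary distribution be π with π = πP and π_1 + π_2 + π_3 = 1.
π_1 = 0.4·π_1 + 0.4·π_2 + 0.5·π_3
π_2 = 0.3·π_1 + 0.5·π_2 + 0.4·π_3
Solving with the normalization constraint gives π = (0.4184, 0.3980, 0.1837).
So the stationary probability of Brand A is 0.1837.

0.1837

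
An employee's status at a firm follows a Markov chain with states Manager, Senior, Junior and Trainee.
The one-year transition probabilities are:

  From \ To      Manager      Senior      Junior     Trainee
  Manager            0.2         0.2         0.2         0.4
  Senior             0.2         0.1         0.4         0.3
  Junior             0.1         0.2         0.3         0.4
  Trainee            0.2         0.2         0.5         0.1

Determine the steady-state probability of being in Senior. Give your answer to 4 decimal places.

0.1818

Let the stationary distribution be π with π = πP and π_1 + π_2 + π_3 + π_4 = 1.
π_1 = 0.2·π_1 + 0.2·π_2 + 0.1·π_3 + 0.2·π_4
π_2 = 0.2·π_1 + 0.1·π_2 + 0.2·π_3 + 0.2·π_4
π_3 = 0.2·π_1 + 0.4·π_2 + 0.3·π_3 + 0.5·π_4
Solving with the normalization constraint gives π = (0.1639, 0.1818, 0.3605, 0.2937).
So the stationary probability of Senior is 0.1818.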